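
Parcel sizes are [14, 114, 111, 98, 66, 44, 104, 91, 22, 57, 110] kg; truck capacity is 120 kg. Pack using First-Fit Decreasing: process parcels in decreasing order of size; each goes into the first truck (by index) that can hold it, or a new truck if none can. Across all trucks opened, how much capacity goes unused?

129

Sorted descending: 114, 111, 110, 104, 98, 91, 66, 57, 44, 22, 14.
truck 1: place 114 kg, 6 kg left
truck 2: place 111 kg, 9 kg left
truck 3: place 110 kg, 10 kg left
truck 4: place 104 kg, 16 kg left
truck 5: place 98 kg, 22 kg left
truck 6: place 91 kg, 29 kg left
truck 7: place 66 kg, 54 kg left
truck 8: place 57 kg, 63 kg left
truck 7: place 44 kg, 10 kg left
truck 5: place 22 kg, 0 kg left
truck 4: place 14 kg, 2 kg left
8 trucks × 120 kg = 960 kg; used 831 kg; unused 129 kg.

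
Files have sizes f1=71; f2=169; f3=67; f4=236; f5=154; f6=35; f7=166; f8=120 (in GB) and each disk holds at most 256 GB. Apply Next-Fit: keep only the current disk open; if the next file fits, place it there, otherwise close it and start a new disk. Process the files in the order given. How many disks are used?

f1 (71 GB) → disk 1 (remaining 185 GB)
f2 (169 GB) → disk 1 (remaining 16 GB)
f3 (67 GB) → disk 2 (remaining 189 GB)
f4 (236 GB) → disk 3 (remaining 20 GB)
f5 (154 GB) → disk 4 (remaining 102 GB)
f6 (35 GB) → disk 4 (remaining 67 GB)
f7 (166 GB) → disk 5 (remaining 90 GB)
f8 (120 GB) → disk 6 (remaining 136 GB)

6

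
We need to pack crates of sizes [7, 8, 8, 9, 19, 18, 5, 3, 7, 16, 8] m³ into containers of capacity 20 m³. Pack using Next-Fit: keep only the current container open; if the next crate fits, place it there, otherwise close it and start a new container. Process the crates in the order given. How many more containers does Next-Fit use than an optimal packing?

1

Next-Fit: [7,8] [8,9] [19] [18] [5,3,7] [16] [8] → 7 containers.
Total size 108 m³; any packing needs at least ⌈108/20⌉ = 6 containers.
An optimal packing achieves that bound: [19] [18] [16,3] [9,8] [8,8] [7,7,5] → 6 containers.
Excess: 7 − 6 = 1.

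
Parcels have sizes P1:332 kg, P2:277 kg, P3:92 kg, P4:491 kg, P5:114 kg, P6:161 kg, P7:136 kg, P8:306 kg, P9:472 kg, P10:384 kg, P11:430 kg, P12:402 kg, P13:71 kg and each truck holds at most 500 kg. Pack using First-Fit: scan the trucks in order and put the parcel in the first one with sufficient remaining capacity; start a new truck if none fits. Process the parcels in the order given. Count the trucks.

9 trucks

Put P1 (332 kg) in truck 1; 168 kg remain.
Put P2 (277 kg) in truck 2; 223 kg remain.
Put P3 (92 kg) in truck 1; 76 kg remain.
Put P4 (491 kg) in truck 3; 9 kg remain.
Put P5 (114 kg) in truck 2; 109 kg remain.
Put P6 (161 kg) in truck 4; 339 kg remain.
Put P7 (136 kg) in truck 4; 203 kg remain.
Put P8 (306 kg) in truck 5; 194 kg remain.
Put P9 (472 kg) in truck 6; 28 kg remain.
Put P10 (384 kg) in truck 7; 116 kg remain.
Put P11 (430 kg) in truck 8; 70 kg remain.
Put P12 (402 kg) in truck 9; 98 kg remain.
Put P13 (71 kg) in truck 1; 5 kg remain.
Final trucks: [332,92,71] [277,114] [491] [161,136] [306] [472] [384] [430] [402].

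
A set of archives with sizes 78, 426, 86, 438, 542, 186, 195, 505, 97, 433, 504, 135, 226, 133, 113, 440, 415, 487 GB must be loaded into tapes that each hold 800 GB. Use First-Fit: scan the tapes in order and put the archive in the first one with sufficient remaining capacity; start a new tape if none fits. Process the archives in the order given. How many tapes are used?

tape 1: place 78 GB, 722 GB left
tape 1: place 426 GB, 296 GB left
tape 1: place 86 GB, 210 GB left
tape 2: place 438 GB, 362 GB left
tape 3: place 542 GB, 258 GB left
tape 1: place 186 GB, 24 GB left
tape 2: place 195 GB, 167 GB left
tape 4: place 505 GB, 295 GB left
tape 2: place 97 GB, 70 GB left
tape 5: place 433 GB, 367 GB left
tape 6: place 504 GB, 296 GB left
tape 3: place 135 GB, 123 GB left
tape 4: place 226 GB, 69 GB left
tape 5: place 133 GB, 234 GB left
tape 3: place 113 GB, 10 GB left
tape 7: place 440 GB, 360 GB left
tape 8: place 415 GB, 385 GB left
tape 9: place 487 GB, 313 GB left
Final tapes: [78,426,86,186] [438,195,97] [542,135,113] [505,226] [433,133] [504] [440] [415] [487].

9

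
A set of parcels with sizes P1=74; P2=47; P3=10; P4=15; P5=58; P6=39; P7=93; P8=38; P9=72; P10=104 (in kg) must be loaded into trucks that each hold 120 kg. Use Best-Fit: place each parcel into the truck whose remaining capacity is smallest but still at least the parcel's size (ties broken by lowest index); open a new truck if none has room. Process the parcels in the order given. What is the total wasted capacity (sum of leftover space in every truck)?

truck 1: place P1 (74 kg), 46 kg left
truck 2: place P2 (47 kg), 73 kg left
truck 1: place P3 (10 kg), 36 kg left
truck 1: place P4 (15 kg), 21 kg left
truck 2: place P5 (58 kg), 15 kg left
truck 3: place P6 (39 kg), 81 kg left
truck 4: place P7 (93 kg), 27 kg left
truck 3: place P8 (38 kg), 43 kg left
truck 5: place P9 (72 kg), 48 kg left
truck 6: place P10 (104 kg), 16 kg left
6 trucks × 120 kg = 720 kg; used 550 kg; unused 170 kg.

170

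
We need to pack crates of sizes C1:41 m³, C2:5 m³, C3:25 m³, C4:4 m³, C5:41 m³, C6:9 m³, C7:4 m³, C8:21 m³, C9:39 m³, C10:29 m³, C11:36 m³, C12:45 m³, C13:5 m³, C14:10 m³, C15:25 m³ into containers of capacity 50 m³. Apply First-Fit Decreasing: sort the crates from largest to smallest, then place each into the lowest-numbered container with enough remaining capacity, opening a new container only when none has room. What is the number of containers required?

7

Sorted descending: 45, 41, 41, 39, 36, 29, 25, 25, 21, 10, 9, 5, 5, 4, 4.
45 m³ → container 1 (remaining 5 m³)
41 m³ → container 2 (remaining 9 m³)
41 m³ → container 3 (remaining 9 m³)
39 m³ → container 4 (remaining 11 m³)
36 m³ → container 5 (remaining 14 m³)
29 m³ → container 6 (remaining 21 m³)
25 m³ → container 7 (remaining 25 m³)
25 m³ → container 7 (remaining 0 m³)
21 m³ → container 6 (remaining 0 m³)
10 m³ → container 4 (remaining 1 m³)
9 m³ → container 2 (remaining 0 m³)
5 m³ → container 1 (remaining 0 m³)
5 m³ → container 3 (remaining 4 m³)
4 m³ → container 3 (remaining 0 m³)
4 m³ → container 5 (remaining 10 m³)
Final containers: [45,5] [41,9] [41,5,4] [39,10] [36,4] [29,21] [25,25].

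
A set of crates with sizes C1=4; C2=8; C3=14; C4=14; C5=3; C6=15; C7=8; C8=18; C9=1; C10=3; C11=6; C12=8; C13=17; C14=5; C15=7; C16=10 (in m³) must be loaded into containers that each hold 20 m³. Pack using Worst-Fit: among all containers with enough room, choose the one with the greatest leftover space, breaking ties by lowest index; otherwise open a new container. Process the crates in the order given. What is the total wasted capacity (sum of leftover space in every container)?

C1 (4 m³) → container 1 (remaining 16 m³)
C2 (8 m³) → container 1 (remaining 8 m³)
C3 (14 m³) → container 2 (remaining 6 m³)
C4 (14 m³) → container 3 (remaining 6 m³)
C5 (3 m³) → container 1 (remaining 5 m³)
C6 (15 m³) → container 4 (remaining 5 m³)
C7 (8 m³) → container 5 (remaining 12 m³)
C8 (18 m³) → container 6 (remaining 2 m³)
C9 (1 m³) → container 5 (remaining 11 m³)
C10 (3 m³) → container 5 (remaining 8 m³)
C11 (6 m³) → container 5 (remaining 2 m³)
C12 (8 m³) → container 7 (remaining 12 m³)
C13 (17 m³) → container 8 (remaining 3 m³)
C14 (5 m³) → container 7 (remaining 7 m³)
C15 (7 m³) → container 7 (remaining 0 m³)
C16 (10 m³) → container 9 (remaining 10 m³)
9 containers × 20 m³ = 180 m³; used 141 m³; unused 39 m³.

39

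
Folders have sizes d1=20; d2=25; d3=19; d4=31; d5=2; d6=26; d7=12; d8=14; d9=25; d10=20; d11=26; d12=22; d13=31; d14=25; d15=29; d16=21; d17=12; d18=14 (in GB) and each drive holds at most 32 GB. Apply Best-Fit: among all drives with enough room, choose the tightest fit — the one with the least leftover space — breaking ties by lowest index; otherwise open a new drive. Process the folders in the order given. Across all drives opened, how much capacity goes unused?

d1 (20 GB) → drive 1 (remaining 12 GB)
d2 (25 GB) → drive 2 (remaining 7 GB)
d3 (19 GB) → drive 3 (remaining 13 GB)
d4 (31 GB) → drive 4 (remaining 1 GB)
d5 (2 GB) → drive 2 (remaining 5 GB)
d6 (26 GB) → drive 5 (remaining 6 GB)
d7 (12 GB) → drive 1 (remaining 0 GB)
d8 (14 GB) → drive 6 (remaining 18 GB)
d9 (25 GB) → drive 7 (remaining 7 GB)
d10 (20 GB) → drive 8 (remaining 12 GB)
d11 (26 GB) → drive 9 (remaining 6 GB)
d12 (22 GB) → drive 10 (remaining 10 GB)
d13 (31 GB) → drive 11 (remaining 1 GB)
d14 (25 GB) → drive 12 (remaining 7 GB)
d15 (29 GB) → drive 13 (remaining 3 GB)
d16 (21 GB) → drive 14 (remaining 11 GB)
d17 (12 GB) → drive 8 (remaining 0 GB)
d18 (14 GB) → drive 6 (remaining 4 GB)
14 drives × 32 GB = 448 GB; used 374 GB; unused 74 GB.

74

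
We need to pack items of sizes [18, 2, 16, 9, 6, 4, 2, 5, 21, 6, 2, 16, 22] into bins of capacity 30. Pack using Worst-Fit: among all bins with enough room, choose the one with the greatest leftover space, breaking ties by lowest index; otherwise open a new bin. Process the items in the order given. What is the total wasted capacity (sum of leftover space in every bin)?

Put 18 in bin 1; 12 remain.
Put 2 in bin 1; 10 remain.
Put 16 in bin 2; 14 remain.
Put 9 in bin 2; 5 remain.
Put 6 in bin 1; 4 remain.
Put 4 in bin 2; 1 remain.
Put 2 in bin 1; 2 remain.
Put 5 in bin 3; 25 remain.
Put 21 in bin 3; 4 remain.
Put 6 in bin 4; 24 remain.
Put 2 in bin 4; 22 remain.
Put 16 in bin 4; 6 remain.
Put 22 in bin 5; 8 remain.
5 bins × 30 = 150; used 129; unused 21.

21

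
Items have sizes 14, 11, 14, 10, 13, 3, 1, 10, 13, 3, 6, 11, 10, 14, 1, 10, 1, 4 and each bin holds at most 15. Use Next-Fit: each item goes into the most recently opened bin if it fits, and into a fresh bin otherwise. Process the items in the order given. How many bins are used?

Put 14 in bin 1; 1 remain.
Put 11 in bin 2; 4 remain.
Put 14 in bin 3; 1 remain.
Put 10 in bin 4; 5 remain.
Put 13 in bin 5; 2 remain.
Put 3 in bin 6; 12 remain.
Put 1 in bin 6; 11 remain.
Put 10 in bin 6; 1 remain.
Put 13 in bin 7; 2 remain.
Put 3 in bin 8; 12 remain.
Put 6 in bin 8; 6 remain.
Put 11 in bin 9; 4 remain.
Put 10 in bin 10; 5 remain.
Put 14 in bin 11; 1 remain.
Put 1 in bin 11; 0 remain.
Put 10 in bin 12; 5 remain.
Put 1 in bin 12; 4 remain.
Put 4 in bin 12; 0 remain.
Final bins: [14] [11] [14] [10] [13] [3,1,10] [13] [3,6] [11] [10] [14,1] [10,1,4].

12 bins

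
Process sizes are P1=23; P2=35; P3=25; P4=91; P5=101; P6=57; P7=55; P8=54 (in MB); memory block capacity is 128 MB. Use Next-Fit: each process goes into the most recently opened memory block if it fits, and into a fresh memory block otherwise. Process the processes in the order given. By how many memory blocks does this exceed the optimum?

1

Next-Fit: [23,35,25] [91] [101] [57,55] [54] → 5 memory blocks.
Total size 441 MB; any packing needs at least ⌈441/128⌉ = 4 memory blocks.
An optimal packing achieves that bound: [101,25] [91,35] [57,55] [54,23] → 4 memory blocks.
Excess: 5 − 4 = 1.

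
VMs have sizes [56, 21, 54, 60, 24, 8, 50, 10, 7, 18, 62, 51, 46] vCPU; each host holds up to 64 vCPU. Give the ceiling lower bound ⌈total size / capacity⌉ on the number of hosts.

Total size = 56 + 21 + 54 + 60 + 24 + 8 + 50 + 10 + 7 + 18 + 62 + 51 + 46 = 467 vCPU.
⌈467 / 64⌉ = 8.

8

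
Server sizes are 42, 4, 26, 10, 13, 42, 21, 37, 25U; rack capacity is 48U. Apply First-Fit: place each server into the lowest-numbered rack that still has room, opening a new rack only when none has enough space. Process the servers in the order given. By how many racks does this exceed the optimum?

1

First-Fit: [42,4] [26,10] [13,21] [42] [37] [25] → 6 racks.
Total size 220U; any packing needs at least ⌈220/48⌉ = 5 racks.
An optimal packing achieves that bound: [42,4] [42] [37,10] [26,21] [25,13] → 5 racks.
Excess: 6 − 5 = 1.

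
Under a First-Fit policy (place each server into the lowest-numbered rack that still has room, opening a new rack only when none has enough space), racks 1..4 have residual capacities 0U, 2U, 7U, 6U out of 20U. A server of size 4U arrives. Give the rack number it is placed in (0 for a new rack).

3

Racks with room: rack 3 (7U), rack 4 (6U).
The first with room is rack 3.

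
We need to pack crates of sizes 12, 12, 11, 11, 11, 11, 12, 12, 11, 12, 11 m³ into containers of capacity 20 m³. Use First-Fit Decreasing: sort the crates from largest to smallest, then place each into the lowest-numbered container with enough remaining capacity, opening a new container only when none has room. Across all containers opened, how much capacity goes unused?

94

Sorted descending: 12, 12, 12, 12, 12, 11, 11, 11, 11, 11, 11.
container 1: place 12 m³, 8 m³ left
container 2: place 12 m³, 8 m³ left
container 3: place 12 m³, 8 m³ left
container 4: place 12 m³, 8 m³ left
container 5: place 12 m³, 8 m³ left
container 6: place 11 m³, 9 m³ left
container 7: place 11 m³, 9 m³ left
container 8: place 11 m³, 9 m³ left
container 9: place 11 m³, 9 m³ left
container 10: place 11 m³, 9 m³ left
container 11: place 11 m³, 9 m³ left
11 containers × 20 m³ = 220 m³; used 126 m³; unused 94 m³.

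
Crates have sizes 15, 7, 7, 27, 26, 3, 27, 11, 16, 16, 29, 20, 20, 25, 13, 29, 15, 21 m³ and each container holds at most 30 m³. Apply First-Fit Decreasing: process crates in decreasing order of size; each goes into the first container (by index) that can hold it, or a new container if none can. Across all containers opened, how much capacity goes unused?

Sorted descending: 29, 29, 27, 27, 26, 25, 21, 20, 20, 16, 16, 15, 15, 13, 11, 7, 7, 3.
29 m³ → container 1 (remaining 1 m³)
29 m³ → container 2 (remaining 1 m³)
27 m³ → container 3 (remaining 3 m³)
27 m³ → container 4 (remaining 3 m³)
26 m³ → container 5 (remaining 4 m³)
25 m³ → container 6 (remaining 5 m³)
21 m³ → container 7 (remaining 9 m³)
20 m³ → container 8 (remaining 10 m³)
20 m³ → container 9 (remaining 10 m³)
16 m³ → container 10 (remaining 14 m³)
16 m³ → container 11 (remaining 14 m³)
15 m³ → container 12 (remaining 15 m³)
15 m³ → container 12 (remaining 0 m³)
13 m³ → container 10 (remaining 1 m³)
11 m³ → container 11 (remaining 3 m³)
7 m³ → container 7 (remaining 2 m³)
7 m³ → container 8 (remaining 3 m³)
3 m³ → container 3 (remaining 0 m³)
12 containers × 30 m³ = 360 m³; used 327 m³; unused 33 m³.

33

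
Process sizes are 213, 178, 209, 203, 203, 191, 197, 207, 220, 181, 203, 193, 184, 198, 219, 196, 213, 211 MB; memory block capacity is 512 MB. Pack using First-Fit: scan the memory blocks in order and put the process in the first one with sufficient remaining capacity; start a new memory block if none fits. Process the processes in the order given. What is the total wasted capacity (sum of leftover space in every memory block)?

Put 213 MB in memory block 1; 299 MB remain.
Put 178 MB in memory block 1; 121 MB remain.
Put 209 MB in memory block 2; 303 MB remain.
Put 203 MB in memory block 2; 100 MB remain.
Put 203 MB in memory block 3; 309 MB remain.
Put 191 MB in memory block 3; 118 MB remain.
Put 197 MB in memory block 4; 315 MB remain.
Put 207 MB in memory block 4; 108 MB remain.
Put 220 MB in memory block 5; 292 MB remain.
Put 181 MB in memory block 5; 111 MB remain.
Put 203 MB in memory block 6; 309 MB remain.
Put 193 MB in memory block 6; 116 MB remain.
Put 184 MB in memory block 7; 328 MB remain.
Put 198 MB in memory block 7; 130 MB remain.
Put 219 MB in memory block 8; 293 MB remain.
Put 196 MB in memory block 8; 97 MB remain.
Put 213 MB in memory block 9; 299 MB remain.
Put 211 MB in memory block 9; 88 MB remain.
9 memory blocks × 512 MB = 4608 MB; used 3619 MB; unused 989 MB.

989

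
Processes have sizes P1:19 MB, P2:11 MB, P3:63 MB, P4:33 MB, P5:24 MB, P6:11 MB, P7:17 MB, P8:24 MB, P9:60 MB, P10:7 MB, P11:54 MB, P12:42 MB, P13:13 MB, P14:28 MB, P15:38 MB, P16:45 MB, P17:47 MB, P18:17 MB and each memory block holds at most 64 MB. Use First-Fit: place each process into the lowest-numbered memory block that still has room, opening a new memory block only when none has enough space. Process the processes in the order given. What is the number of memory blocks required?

memory block 1: place P1 (19 MB), 45 MB left
memory block 1: place P2 (11 MB), 34 MB left
memory block 2: place P3 (63 MB), 1 MB left
memory block 1: place P4 (33 MB), 1 MB left
memory block 3: place P5 (24 MB), 40 MB left
memory block 3: place P6 (11 MB), 29 MB left
memory block 3: place P7 (17 MB), 12 MB left
memory block 4: place P8 (24 MB), 40 MB left
memory block 5: place P9 (60 MB), 4 MB left
memory block 3: place P10 (7 MB), 5 MB left
memory block 6: place P11 (54 MB), 10 MB left
memory block 7: place P12 (42 MB), 22 MB left
memory block 4: place P13 (13 MB), 27 MB left
memory block 8: place P14 (28 MB), 36 MB left
memory block 9: place P15 (38 MB), 26 MB left
memory block 10: place P16 (45 MB), 19 MB left
memory block 11: place P17 (47 MB), 17 MB left
memory block 4: place P18 (17 MB), 10 MB left
Final memory blocks: [19,11,33] [63] [24,11,17,7] [24,13,17] [60] [54] [42] [28] [38] [45] [47].

11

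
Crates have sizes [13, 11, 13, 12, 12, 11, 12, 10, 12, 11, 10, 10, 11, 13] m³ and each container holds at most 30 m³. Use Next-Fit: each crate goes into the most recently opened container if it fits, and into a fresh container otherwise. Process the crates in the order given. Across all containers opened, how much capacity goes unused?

Put 13 m³ in container 1; 17 m³ remain.
Put 11 m³ in container 1; 6 m³ remain.
Put 13 m³ in container 2; 17 m³ remain.
Put 12 m³ in container 2; 5 m³ remain.
Put 12 m³ in container 3; 18 m³ remain.
Put 11 m³ in container 3; 7 m³ remain.
Put 12 m³ in container 4; 18 m³ remain.
Put 10 m³ in container 4; 8 m³ remain.
Put 12 m³ in container 5; 18 m³ remain.
Put 11 m³ in container 5; 7 m³ remain.
Put 10 m³ in container 6; 20 m³ remain.
Put 10 m³ in container 6; 10 m³ remain.
Put 11 m³ in container 7; 19 m³ remain.
Put 13 m³ in container 7; 6 m³ remain.
7 containers × 30 m³ = 210 m³; used 161 m³; unused 49 m³.

49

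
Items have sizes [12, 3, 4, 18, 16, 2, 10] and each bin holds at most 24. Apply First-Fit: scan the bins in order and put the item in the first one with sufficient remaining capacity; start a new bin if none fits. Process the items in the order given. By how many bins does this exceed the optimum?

1

First-Fit: [12,3,4,2] [18] [16] [10] → 4 bins.
Total size 65; any packing needs at least ⌈65/24⌉ = 3 bins.
An optimal packing achieves that bound: [18,4,2] [16,3] [12,10] → 3 bins.
Excess: 4 − 3 = 1.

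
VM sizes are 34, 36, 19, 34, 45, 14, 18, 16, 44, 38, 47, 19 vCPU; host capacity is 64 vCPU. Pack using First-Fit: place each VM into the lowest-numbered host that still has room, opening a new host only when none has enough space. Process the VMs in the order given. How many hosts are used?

Put 34 vCPU in host 1; 30 vCPU remain.
Put 36 vCPU in host 2; 28 vCPU remain.
Put 19 vCPU in host 1; 11 vCPU remain.
Put 34 vCPU in host 3; 30 vCPU remain.
Put 45 vCPU in host 4; 19 vCPU remain.
Put 14 vCPU in host 2; 14 vCPU remain.
Put 18 vCPU in host 3; 12 vCPU remain.
Put 16 vCPU in host 4; 3 vCPU remain.
Put 44 vCPU in host 5; 20 vCPU remain.
Put 38 vCPU in host 6; 26 vCPU remain.
Put 47 vCPU in host 7; 17 vCPU remain.
Put 19 vCPU in host 5; 1 vCPU remain.

7 hosts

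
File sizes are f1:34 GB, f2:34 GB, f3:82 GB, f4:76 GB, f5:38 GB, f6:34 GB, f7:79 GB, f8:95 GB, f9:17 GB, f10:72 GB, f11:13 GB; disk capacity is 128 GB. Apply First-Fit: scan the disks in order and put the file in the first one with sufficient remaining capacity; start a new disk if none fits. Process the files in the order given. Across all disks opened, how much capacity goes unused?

194

Put f1 (34 GB) in disk 1; 94 GB remain.
Put f2 (34 GB) in disk 1; 60 GB remain.
Put f3 (82 GB) in disk 2; 46 GB remain.
Put f4 (76 GB) in disk 3; 52 GB remain.
Put f5 (38 GB) in disk 1; 22 GB remain.
Put f6 (34 GB) in disk 2; 12 GB remain.
Put f7 (79 GB) in disk 4; 49 GB remain.
Put f8 (95 GB) in disk 5; 33 GB remain.
Put f9 (17 GB) in disk 1; 5 GB remain.
Put f10 (72 GB) in disk 6; 56 GB remain.
Put f11 (13 GB) in disk 3; 39 GB remain.
6 disks × 128 GB = 768 GB; used 574 GB; unused 194 GB.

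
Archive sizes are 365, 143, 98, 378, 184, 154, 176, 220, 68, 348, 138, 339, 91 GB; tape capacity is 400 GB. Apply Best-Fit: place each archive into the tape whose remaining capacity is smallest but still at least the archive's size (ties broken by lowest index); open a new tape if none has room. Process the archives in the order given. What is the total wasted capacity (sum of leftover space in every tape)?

498

Put 365 GB in tape 1; 35 GB remain.
Put 143 GB in tape 2; 257 GB remain.
Put 98 GB in tape 2; 159 GB remain.
Put 378 GB in tape 3; 22 GB remain.
Put 184 GB in tape 4; 216 GB remain.
Put 154 GB in tape 2; 5 GB remain.
Put 176 GB in tape 4; 40 GB remain.
Put 220 GB in tape 5; 180 GB remain.
Put 68 GB in tape 5; 112 GB remain.
Put 348 GB in tape 6; 52 GB remain.
Put 138 GB in tape 7; 262 GB remain.
Put 339 GB in tape 8; 61 GB remain.
Put 91 GB in tape 5; 21 GB remain.
8 tapes × 400 GB = 3200 GB; used 2702 GB; unused 498 GB.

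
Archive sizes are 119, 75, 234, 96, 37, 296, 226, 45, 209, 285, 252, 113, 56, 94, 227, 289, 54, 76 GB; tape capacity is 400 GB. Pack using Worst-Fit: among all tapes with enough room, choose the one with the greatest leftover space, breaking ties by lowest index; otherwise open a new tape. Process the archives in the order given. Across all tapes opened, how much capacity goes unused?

817

tape 1: place 119 GB, 281 GB left
tape 1: place 75 GB, 206 GB left
tape 2: place 234 GB, 166 GB left
tape 1: place 96 GB, 110 GB left
tape 2: place 37 GB, 129 GB left
tape 3: place 296 GB, 104 GB left
tape 4: place 226 GB, 174 GB left
tape 4: place 45 GB, 129 GB left
tape 5: place 209 GB, 191 GB left
tape 6: place 285 GB, 115 GB left
tape 7: place 252 GB, 148 GB left
tape 5: place 113 GB, 78 GB left
tape 7: place 56 GB, 92 GB left
tape 2: place 94 GB, 35 GB left
tape 8: place 227 GB, 173 GB left
tape 9: place 289 GB, 111 GB left
tape 8: place 54 GB, 119 GB left
tape 4: place 76 GB, 53 GB left
9 tapes × 400 GB = 3600 GB; used 2783 GB; unused 817 GB.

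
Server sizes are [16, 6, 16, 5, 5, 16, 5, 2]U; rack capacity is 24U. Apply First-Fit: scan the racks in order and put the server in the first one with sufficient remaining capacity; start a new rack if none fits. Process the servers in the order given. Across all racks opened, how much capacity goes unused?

25

rack 1: place 16U, 8U left
rack 1: place 6U, 2U left
rack 2: place 16U, 8U left
rack 2: place 5U, 3U left
rack 3: place 5U, 19U left
rack 3: place 16U, 3U left
rack 4: place 5U, 19U left
rack 1: place 2U, 0U left
4 racks × 24U = 96U; used 71U; unused 25U.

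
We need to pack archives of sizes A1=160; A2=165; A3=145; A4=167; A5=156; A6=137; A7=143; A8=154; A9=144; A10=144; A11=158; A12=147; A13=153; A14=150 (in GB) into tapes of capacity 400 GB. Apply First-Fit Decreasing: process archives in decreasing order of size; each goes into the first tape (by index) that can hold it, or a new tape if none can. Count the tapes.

7 tapes

Sorted descending: 167, 165, 160, 158, 156, 154, 153, 150, 147, 145, 144, 144, 143, 137.
Put 167 GB in tape 1; 233 GB remain.
Put 165 GB in tape 1; 68 GB remain.
Put 160 GB in tape 2; 240 GB remain.
Put 158 GB in tape 2; 82 GB remain.
Put 156 GB in tape 3; 244 GB remain.
Put 154 GB in tape 3; 90 GB remain.
Put 153 GB in tape 4; 247 GB remain.
Put 150 GB in tape 4; 97 GB remain.
Put 147 GB in tape 5; 253 GB remain.
Put 145 GB in tape 5; 108 GB remain.
Put 144 GB in tape 6; 256 GB remain.
Put 144 GB in tape 6; 112 GB remain.
Put 143 GB in tape 7; 257 GB remain.
Put 137 GB in tape 7; 120 GB remain.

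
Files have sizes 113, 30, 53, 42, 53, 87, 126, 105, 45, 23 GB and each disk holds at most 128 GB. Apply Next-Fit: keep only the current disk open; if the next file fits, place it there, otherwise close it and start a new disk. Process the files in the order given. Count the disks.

disk 1: place 113 GB, 15 GB left
disk 2: place 30 GB, 98 GB left
disk 2: place 53 GB, 45 GB left
disk 2: place 42 GB, 3 GB left
disk 3: place 53 GB, 75 GB left
disk 4: place 87 GB, 41 GB left
disk 5: place 126 GB, 2 GB left
disk 6: place 105 GB, 23 GB left
disk 7: place 45 GB, 83 GB left
disk 7: place 23 GB, 60 GB left

7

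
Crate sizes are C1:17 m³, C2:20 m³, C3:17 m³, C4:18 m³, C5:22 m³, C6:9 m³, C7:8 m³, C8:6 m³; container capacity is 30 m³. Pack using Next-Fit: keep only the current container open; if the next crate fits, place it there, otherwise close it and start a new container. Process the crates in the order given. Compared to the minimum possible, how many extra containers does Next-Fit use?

1

Next-Fit: [17] [20] [17] [18] [22] [9,8,6] → 6 containers.
5 crates exceed 15 m³ (half the capacity), and no two of those can share a container, so at least 5 containers are needed.
An optimal packing achieves that bound: [22,8] [20,9] [18,6] [17] [17] → 5 containers.
Excess: 6 − 5 = 1.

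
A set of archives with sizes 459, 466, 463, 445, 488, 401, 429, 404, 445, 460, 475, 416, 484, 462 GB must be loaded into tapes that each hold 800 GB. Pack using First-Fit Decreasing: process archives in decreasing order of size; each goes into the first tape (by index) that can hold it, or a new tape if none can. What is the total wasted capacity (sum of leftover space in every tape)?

Sorted descending: 488, 484, 475, 466, 463, 462, 460, 459, 445, 445, 429, 416, 404, 401.
Put 488 GB in tape 1; 312 GB remain.
Put 484 GB in tape 2; 316 GB remain.
Put 475 GB in tape 3; 325 GB remain.
Put 466 GB in tape 4; 334 GB remain.
Put 463 GB in tape 5; 337 GB remain.
Put 462 GB in tape 6; 338 GB remain.
Put 460 GB in tape 7; 340 GB remain.
Put 459 GB in tape 8; 341 GB remain.
Put 445 GB in tape 9; 355 GB remain.
Put 445 GB in tape 10; 355 GB remain.
Put 429 GB in tape 11; 371 GB remain.
Put 416 GB in tape 12; 384 GB remain.
Put 404 GB in tape 13; 396 GB remain.
Put 401 GB in tape 14; 399 GB remain.
14 tapes × 800 GB = 11200 GB; used 6297 GB; unused 4903 GB.

4903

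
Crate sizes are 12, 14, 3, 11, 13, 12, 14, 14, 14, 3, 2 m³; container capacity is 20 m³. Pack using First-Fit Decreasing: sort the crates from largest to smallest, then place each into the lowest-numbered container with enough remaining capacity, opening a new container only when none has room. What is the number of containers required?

Sorted descending: 14, 14, 14, 14, 13, 12, 12, 11, 3, 3, 2.
container 1: place 14 m³, 6 m³ left
container 2: place 14 m³, 6 m³ left
container 3: place 14 m³, 6 m³ left
container 4: place 14 m³, 6 m³ left
container 5: place 13 m³, 7 m³ left
container 6: place 12 m³, 8 m³ left
container 7: place 12 m³, 8 m³ left
container 8: place 11 m³, 9 m³ left
container 1: place 3 m³, 3 m³ left
container 1: place 3 m³, 0 m³ left
container 2: place 2 m³, 4 m³ left
Final containers: [14,3,3] [14,2] [14] [14] [13] [12] [12] [11].

8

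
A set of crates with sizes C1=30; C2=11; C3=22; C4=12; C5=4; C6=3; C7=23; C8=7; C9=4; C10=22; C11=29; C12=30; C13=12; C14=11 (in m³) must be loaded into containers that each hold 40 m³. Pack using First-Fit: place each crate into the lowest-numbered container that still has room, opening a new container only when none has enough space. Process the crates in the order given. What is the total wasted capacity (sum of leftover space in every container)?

container 1: place C1 (30 m³), 10 m³ left
container 2: place C2 (11 m³), 29 m³ left
container 2: place C3 (22 m³), 7 m³ left
container 3: place C4 (12 m³), 28 m³ left
container 1: place C5 (4 m³), 6 m³ left
container 1: place C6 (3 m³), 3 m³ left
container 3: place C7 (23 m³), 5 m³ left
container 2: place C8 (7 m³), 0 m³ left
container 3: place C9 (4 m³), 1 m³ left
container 4: place C10 (22 m³), 18 m³ left
container 5: place C11 (29 m³), 11 m³ left
container 6: place C12 (30 m³), 10 m³ left
container 4: place C13 (12 m³), 6 m³ left
container 5: place C14 (11 m³), 0 m³ left
6 containers × 40 m³ = 240 m³; used 220 m³; unused 20 m³.

20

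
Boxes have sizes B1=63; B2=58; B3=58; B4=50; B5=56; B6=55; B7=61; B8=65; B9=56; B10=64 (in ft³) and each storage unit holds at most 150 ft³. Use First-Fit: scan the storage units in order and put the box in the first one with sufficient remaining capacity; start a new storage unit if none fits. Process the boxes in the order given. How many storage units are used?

B1 (63 ft³) → storage unit 1 (remaining 87 ft³)
B2 (58 ft³) → storage unit 1 (remaining 29 ft³)
B3 (58 ft³) → storage unit 2 (remaining 92 ft³)
B4 (50 ft³) → storage unit 2 (remaining 42 ft³)
B5 (56 ft³) → storage unit 3 (remaining 94 ft³)
B6 (55 ft³) → storage unit 3 (remaining 39 ft³)
B7 (61 ft³) → storage unit 4 (remaining 89 ft³)
B8 (65 ft³) → storage unit 4 (remaining 24 ft³)
B9 (56 ft³) → storage unit 5 (remaining 94 ft³)
B10 (64 ft³) → storage unit 5 (remaining 30 ft³)

5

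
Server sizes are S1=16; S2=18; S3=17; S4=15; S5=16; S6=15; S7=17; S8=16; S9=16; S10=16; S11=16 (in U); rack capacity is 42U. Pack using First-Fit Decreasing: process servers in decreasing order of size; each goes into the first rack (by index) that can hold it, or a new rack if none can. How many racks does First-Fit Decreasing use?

Sorted descending: 18, 17, 17, 16, 16, 16, 16, 16, 16, 15, 15.
18U → rack 1 (remaining 24U)
17U → rack 1 (remaining 7U)
17U → rack 2 (remaining 25U)
16U → rack 2 (remaining 9U)
16U → rack 3 (remaining 26U)
16U → rack 3 (remaining 10U)
16U → rack 4 (remaining 26U)
16U → rack 4 (remaining 10U)
16U → rack 5 (remaining 26U)
15U → rack 5 (remaining 11U)
15U → rack 6 (remaining 27U)
Final racks: [18,17] [17,16] [16,16] [16,16] [16,15] [15].

6 racks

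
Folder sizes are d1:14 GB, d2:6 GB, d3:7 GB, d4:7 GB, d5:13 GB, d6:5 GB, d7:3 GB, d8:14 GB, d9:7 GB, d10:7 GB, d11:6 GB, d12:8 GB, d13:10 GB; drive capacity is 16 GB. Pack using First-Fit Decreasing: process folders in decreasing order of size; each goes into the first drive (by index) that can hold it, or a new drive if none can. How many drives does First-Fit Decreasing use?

Sorted descending: 14, 14, 13, 10, 8, 7, 7, 7, 7, 6, 6, 5, 3.
drive 1: place 14 GB, 2 GB left
drive 2: place 14 GB, 2 GB left
drive 3: place 13 GB, 3 GB left
drive 4: place 10 GB, 6 GB left
drive 5: place 8 GB, 8 GB left
drive 5: place 7 GB, 1 GB left
drive 6: place 7 GB, 9 GB left
drive 6: place 7 GB, 2 GB left
drive 7: place 7 GB, 9 GB left
drive 4: place 6 GB, 0 GB left
drive 7: place 6 GB, 3 GB left
drive 8: place 5 GB, 11 GB left
drive 3: place 3 GB, 0 GB left
Final drives: [14] [14] [13,3] [10,6] [8,7] [7,7] [7,6] [5].

8 drives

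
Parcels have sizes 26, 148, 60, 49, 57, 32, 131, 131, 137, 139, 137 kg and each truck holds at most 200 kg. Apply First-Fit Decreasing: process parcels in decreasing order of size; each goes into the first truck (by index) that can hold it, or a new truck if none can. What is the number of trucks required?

6 trucks

Sorted descending: 148, 139, 137, 137, 131, 131, 60, 57, 49, 32, 26.
148 kg → truck 1 (remaining 52 kg)
139 kg → truck 2 (remaining 61 kg)
137 kg → truck 3 (remaining 63 kg)
137 kg → truck 4 (remaining 63 kg)
131 kg → truck 5 (remaining 69 kg)
131 kg → truck 6 (remaining 69 kg)
60 kg → truck 2 (remaining 1 kg)
57 kg → truck 3 (remaining 6 kg)
49 kg → truck 1 (remaining 3 kg)
32 kg → truck 4 (remaining 31 kg)
26 kg → truck 4 (remaining 5 kg)
Final trucks: [148,49] [139,60] [137,57] [137,32,26] [131] [131].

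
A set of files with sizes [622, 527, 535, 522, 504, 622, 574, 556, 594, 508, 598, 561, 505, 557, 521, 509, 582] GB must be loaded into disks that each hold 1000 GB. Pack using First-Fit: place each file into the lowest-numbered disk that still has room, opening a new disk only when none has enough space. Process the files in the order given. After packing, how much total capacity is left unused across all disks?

disk 1: place 622 GB, 378 GB left
disk 2: place 527 GB, 473 GB left
disk 3: place 535 GB, 465 GB left
disk 4: place 522 GB, 478 GB left
disk 5: place 504 GB, 496 GB left
disk 6: place 622 GB, 378 GB left
disk 7: place 574 GB, 426 GB left
disk 8: place 556 GB, 444 GB left
disk 9: place 594 GB, 406 GB left
disk 10: place 508 GB, 492 GB left
disk 11: place 598 GB, 402 GB left
disk 12: place 561 GB, 439 GB left
disk 13: place 505 GB, 495 GB left
disk 14: place 557 GB, 443 GB left
disk 15: place 521 GB, 479 GB left
disk 16: place 509 GB, 491 GB left
disk 17: place 582 GB, 418 GB left
17 disks × 1000 GB = 17000 GB; used 9397 GB; unused 7603 GB.

7603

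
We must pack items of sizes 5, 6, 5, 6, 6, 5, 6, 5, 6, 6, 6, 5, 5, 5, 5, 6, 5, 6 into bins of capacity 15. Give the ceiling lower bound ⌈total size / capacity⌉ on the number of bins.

7

Total size = 5 + 6 + 5 + 6 + 6 + 5 + 6 + 5 + 6 + 6 + 6 + 5 + 5 + 5 + 5 + 6 + 5 + 6 = 99.
⌈99 / 15⌉ = 7.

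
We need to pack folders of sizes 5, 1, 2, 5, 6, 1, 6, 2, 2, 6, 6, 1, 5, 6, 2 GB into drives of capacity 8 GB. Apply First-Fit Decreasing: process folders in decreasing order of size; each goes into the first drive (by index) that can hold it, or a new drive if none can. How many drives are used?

Sorted descending: 6, 6, 6, 6, 6, 5, 5, 5, 2, 2, 2, 2, 1, 1, 1.
6 GB → drive 1 (remaining 2 GB)
6 GB → drive 2 (remaining 2 GB)
6 GB → drive 3 (remaining 2 GB)
6 GB → drive 4 (remaining 2 GB)
6 GB → drive 5 (remaining 2 GB)
5 GB → drive 6 (remaining 3 GB)
5 GB → drive 7 (remaining 3 GB)
5 GB → drive 8 (remaining 3 GB)
2 GB → drive 1 (remaining 0 GB)
2 GB → drive 2 (remaining 0 GB)
2 GB → drive 3 (remaining 0 GB)
2 GB → drive 4 (remaining 0 GB)
1 GB → drive 5 (remaining 1 GB)
1 GB → drive 5 (remaining 0 GB)
1 GB → drive 6 (remaining 2 GB)

8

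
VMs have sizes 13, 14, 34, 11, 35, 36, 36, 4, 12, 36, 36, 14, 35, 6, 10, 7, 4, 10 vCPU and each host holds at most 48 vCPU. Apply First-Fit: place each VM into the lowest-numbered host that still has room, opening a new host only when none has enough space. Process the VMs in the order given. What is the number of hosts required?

Put 13 vCPU in host 1; 35 vCPU remain.
Put 14 vCPU in host 1; 21 vCPU remain.
Put 34 vCPU in host 2; 14 vCPU remain.
Put 11 vCPU in host 1; 10 vCPU remain.
Put 35 vCPU in host 3; 13 vCPU remain.
Put 36 vCPU in host 4; 12 vCPU remain.
Put 36 vCPU in host 5; 12 vCPU remain.
Put 4 vCPU in host 1; 6 vCPU remain.
Put 12 vCPU in host 2; 2 vCPU remain.
Put 36 vCPU in host 6; 12 vCPU remain.
Put 36 vCPU in host 7; 12 vCPU remain.
Put 14 vCPU in host 8; 34 vCPU remain.
Put 35 vCPU in host 9; 13 vCPU remain.
Put 6 vCPU in host 1; 0 vCPU remain.
Put 10 vCPU in host 3; 3 vCPU remain.
Put 7 vCPU in host 4; 5 vCPU remain.
Put 4 vCPU in host 4; 1 vCPU remain.
Put 10 vCPU in host 5; 2 vCPU remain.
Final hosts: [13,14,11,4,6] [34,12] [35,10] [36,7,4] [36,10] [36] [36] [14] [35].

9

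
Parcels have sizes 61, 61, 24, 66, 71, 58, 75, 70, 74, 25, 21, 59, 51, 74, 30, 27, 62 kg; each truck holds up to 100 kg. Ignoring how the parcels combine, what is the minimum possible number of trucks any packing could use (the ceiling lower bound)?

10

Total size = 61 + 61 + 24 + 66 + 71 + 58 + 75 + 70 + 74 + 25 + 21 + 59 + 51 + 74 + 30 + 27 + 62 = 909 kg.
⌈909 / 100⌉ = 10.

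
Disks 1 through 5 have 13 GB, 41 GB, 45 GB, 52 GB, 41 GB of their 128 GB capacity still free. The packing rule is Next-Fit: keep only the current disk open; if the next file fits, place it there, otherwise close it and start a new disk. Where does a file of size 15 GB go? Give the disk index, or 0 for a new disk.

5

Next-Fit only looks at disk 5, which has 41 GB free.
15 GB fits there.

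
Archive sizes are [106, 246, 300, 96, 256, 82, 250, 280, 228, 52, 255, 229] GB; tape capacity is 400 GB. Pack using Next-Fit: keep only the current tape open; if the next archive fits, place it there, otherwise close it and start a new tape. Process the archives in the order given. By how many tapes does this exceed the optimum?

0

Next-Fit: [106,246] [300,96] [256,82] [250] [280] [228,52] [255] [229] → 8 tapes.
8 archives exceed 200 GB (half the capacity), and no two of those can share a tape, so at least 8 tapes are needed.
So 8 is already optimal.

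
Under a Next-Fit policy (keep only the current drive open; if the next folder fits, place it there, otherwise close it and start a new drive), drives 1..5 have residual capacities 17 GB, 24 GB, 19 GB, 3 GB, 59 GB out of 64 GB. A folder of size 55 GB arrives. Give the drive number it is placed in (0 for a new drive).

5

Next-Fit only looks at drive 5, which has 59 GB free.
55 GB fits there.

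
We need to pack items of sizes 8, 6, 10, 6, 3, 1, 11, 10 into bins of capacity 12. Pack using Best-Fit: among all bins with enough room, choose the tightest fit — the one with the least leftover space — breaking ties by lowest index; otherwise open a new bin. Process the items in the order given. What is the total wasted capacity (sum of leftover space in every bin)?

8 → bin 1 (remaining 4)
6 → bin 2 (remaining 6)
10 → bin 3 (remaining 2)
6 → bin 2 (remaining 0)
3 → bin 1 (remaining 1)
1 → bin 1 (remaining 0)
11 → bin 4 (remaining 1)
10 → bin 5 (remaining 2)
5 bins × 12 = 60; used 55; unused 5.

5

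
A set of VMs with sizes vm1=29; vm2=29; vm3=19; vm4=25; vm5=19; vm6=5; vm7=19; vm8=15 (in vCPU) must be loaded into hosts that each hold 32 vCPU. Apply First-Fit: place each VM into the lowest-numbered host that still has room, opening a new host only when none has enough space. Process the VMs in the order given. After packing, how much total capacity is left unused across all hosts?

64

Put vm1 (29 vCPU) in host 1; 3 vCPU remain.
Put vm2 (29 vCPU) in host 2; 3 vCPU remain.
Put vm3 (19 vCPU) in host 3; 13 vCPU remain.
Put vm4 (25 vCPU) in host 4; 7 vCPU remain.
Put vm5 (19 vCPU) in host 5; 13 vCPU remain.
Put vm6 (5 vCPU) in host 3; 8 vCPU remain.
Put vm7 (19 vCPU) in host 6; 13 vCPU remain.
Put vm8 (15 vCPU) in host 7; 17 vCPU remain.
7 hosts × 32 vCPU = 224 vCPU; used 160 vCPU; unused 64 vCPU.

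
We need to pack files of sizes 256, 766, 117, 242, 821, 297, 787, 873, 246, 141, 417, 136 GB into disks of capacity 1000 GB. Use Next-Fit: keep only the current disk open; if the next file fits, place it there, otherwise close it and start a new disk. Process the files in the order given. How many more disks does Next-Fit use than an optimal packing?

Next-Fit: [256] [766,117] [242] [821] [297] [787] [873] [246,141,417,136] → 8 disks.
Total size 5099 GB; any packing needs at least ⌈5099/1000⌉ = 6 disks.
An optimal packing achieves that bound: [873,117] [821,141] [787,136] [766] [417,297,256] [246,242] → 6 disks.
Excess: 8 − 6 = 2.

2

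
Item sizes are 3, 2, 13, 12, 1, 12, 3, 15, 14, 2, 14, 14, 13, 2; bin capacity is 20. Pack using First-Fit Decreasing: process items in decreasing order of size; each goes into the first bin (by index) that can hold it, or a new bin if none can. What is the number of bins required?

8

Sorted descending: 15, 14, 14, 14, 13, 13, 12, 12, 3, 3, 2, 2, 2, 1.
bin 1: place 15, 5 left
bin 2: place 14, 6 left
bin 3: place 14, 6 left
bin 4: place 14, 6 left
bin 5: place 13, 7 left
bin 6: place 13, 7 left
bin 7: place 12, 8 left
bin 8: place 12, 8 left
bin 1: place 3, 2 left
bin 2: place 3, 3 left
bin 1: place 2, 0 left
bin 2: place 2, 1 left
bin 3: place 2, 4 left
bin 2: place 1, 0 left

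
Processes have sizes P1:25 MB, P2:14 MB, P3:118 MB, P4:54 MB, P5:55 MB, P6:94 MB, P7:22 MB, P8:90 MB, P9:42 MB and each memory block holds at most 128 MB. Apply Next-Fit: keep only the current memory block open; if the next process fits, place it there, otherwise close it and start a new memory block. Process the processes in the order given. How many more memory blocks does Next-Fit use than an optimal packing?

Next-Fit: [25,14] [118] [54,55] [94,22] [90] [42] → 6 memory blocks.
Total size 514 MB; any packing needs at least ⌈514/128⌉ = 5 memory blocks.
An optimal packing achieves that bound: [118] [94,25] [90,22,14] [55,54] [42] → 5 memory blocks.
Excess: 6 − 5 = 1.

1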